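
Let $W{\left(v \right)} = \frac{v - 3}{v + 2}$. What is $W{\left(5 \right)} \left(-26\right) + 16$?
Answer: $\frac{60}{7} \approx 8.5714$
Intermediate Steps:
$W{\left(v \right)} = \frac{-3 + v}{2 + v}$
$W{\left(5 \right)} \left(-26\right) + 16 = \frac{-3 + 5}{2 + 5} \left(-26\right) + 16 = \frac{1}{7} \cdot 2 \left(-26\right) + 16 = \frac{2}{7} \left(-26\right) + 16 = - \frac{52}{7} + 16 = \frac{60}{7}$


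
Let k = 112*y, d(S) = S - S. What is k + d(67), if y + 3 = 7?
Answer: 448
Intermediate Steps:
y = 4 (y = -3 + 7 = 4)
d(S) = 0
k = 448 (k = 112*4 = 448)
k + d(67) = 448 + 0 = 448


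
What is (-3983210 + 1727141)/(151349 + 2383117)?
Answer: -752023/844822 ≈ -0.89016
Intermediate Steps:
(-3983210 + 1727141)/(151349 + 2383117) = -2256069/2534466 = -2256069*1/2534466 = -752023/844822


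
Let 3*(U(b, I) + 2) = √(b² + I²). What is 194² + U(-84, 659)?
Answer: 37634 + √441337/3 ≈ 37855.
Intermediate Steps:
U(b, I) = -2 + √(I² + b²)/3 (U(b, I) = -2 + √(b² + I²)/3 = -2 + √(I² + b²)/3)
194² + U(-84, 659) = 194² + (-2 + √(659² + (-84)²)/3) = 37636 + (-2 + √(434281 + 7056)/3) = 37636 + (-2 + √441337/3) = 37634 + √441337/3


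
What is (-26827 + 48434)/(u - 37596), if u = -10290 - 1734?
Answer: -21607/49620 ≈ -0.43545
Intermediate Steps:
u = -12024
(-26827 + 48434)/(u - 37596) = (-26827 + 48434)/(-12024 - 37596) = 21607/(-49620) = 21607*(-1/49620) = -21607/49620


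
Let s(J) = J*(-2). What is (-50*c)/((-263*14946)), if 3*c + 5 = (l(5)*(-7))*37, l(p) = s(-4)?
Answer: -51925/5896197 ≈ -0.0088065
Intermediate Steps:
s(J) = -2*J
l(p) = 8 (l(p) = -2*(-4) = 8)
c = -2077/3 (c = -5/3 + ((8*(-7))*37)/3 = -5/3 + (-56*37)/3 = -5/3 + (⅓)*(-2072) = -5/3 - 2072/3 = -2077/3 ≈ -692.33)
(-50*c)/((-263*14946)) = (-50*(-2077/3))/((-263*14946)) = (103850/3)/(-3930798) = (103850/3)*(-1/3930798) = -51925/5896197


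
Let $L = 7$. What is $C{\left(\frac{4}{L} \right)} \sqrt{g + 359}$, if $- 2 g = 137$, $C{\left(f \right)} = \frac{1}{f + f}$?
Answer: $\frac{7 \sqrt{1162}}{16} \approx 14.914$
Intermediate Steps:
$C{\left(f \right)} = \frac{1}{2 f}$
$g = - \frac{137}{2}$ ($g = \left(- \frac{1}{2}\right) 137 = - \frac{137}{2} \approx -68.5$)
$C{\left(\frac{4}{L} \right)} \sqrt{g + 359} = \frac{1}{2 \cdot \frac{4}{7}} \sqrt{- \frac{137}{2} + 359} = \frac{1}{2 \cdot 4 \cdot \frac{1}{7}} \sqrt{\frac{581}{2}} = \frac{1}{2 \cdot \frac{4}{7}} \frac{\sqrt{1162}}{2} = \frac{1}{2} \cdot \frac{7}{4} \frac{\sqrt{1162}}{2} = \frac{7 \frac{\sqrt{1162}}{2}}{8} = \frac{7 \sqrt{1162}}{16}$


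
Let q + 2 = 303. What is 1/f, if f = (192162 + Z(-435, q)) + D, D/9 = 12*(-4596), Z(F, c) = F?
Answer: -1/304641 ≈ -3.2826e-6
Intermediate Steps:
q = 301 (q = -2 + 303 = 301)
D = -496368 (D = 9*(12*(-4596)) = 9*(-55152) = -496368)
f = -304641 (f = (192162 - 435) - 496368 = 191727 - 496368 = -304641)
1/f = 1/(-304641) = -1/304641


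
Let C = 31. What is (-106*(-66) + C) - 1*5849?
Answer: 1178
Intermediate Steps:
(-106*(-66) + C) - 1*5849 = (-106*(-66) + 31) - 1*5849 = (6996 + 31) - 5849 = 7027 - 5849 = 1178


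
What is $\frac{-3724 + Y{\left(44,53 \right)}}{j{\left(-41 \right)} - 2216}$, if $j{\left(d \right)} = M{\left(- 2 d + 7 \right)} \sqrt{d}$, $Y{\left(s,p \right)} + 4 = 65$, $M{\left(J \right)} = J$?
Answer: $\frac{81992}{52883} + \frac{3293 i \sqrt{41}}{52883} \approx 1.5504 + 0.39872 i$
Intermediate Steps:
$Y{\left(s,p \right)} = 61$ ($Y{\left(s,p \right)} = -4 + 65 = 61$)
$j{\left(d \right)} = \sqrt{d} \left(7 - 2 d\right)$ ($j{\left(d \right)} = \left(- 2 d + 7\right) \sqrt{d} = \left(7 - 2 d\right) \sqrt{d} = \sqrt{d} \left(7 - 2 d\right)$)
$\frac{-3724 + Y{\left(44,53 \right)}}{j{\left(-41 \right)} - 2216} = \frac{-3724 + 61}{\sqrt{-41} \left(7 - -82\right) - 2216} = - \frac{3663}{i \sqrt{41} \left(7 + 82\right) - 2216} = - \frac{3663}{i \sqrt{41} \cdot 89 - 2216} = - \frac{3663}{89 i \sqrt{41} - 2216} = - \frac{3663}{-2216 + 89 i \sqrt{41}}$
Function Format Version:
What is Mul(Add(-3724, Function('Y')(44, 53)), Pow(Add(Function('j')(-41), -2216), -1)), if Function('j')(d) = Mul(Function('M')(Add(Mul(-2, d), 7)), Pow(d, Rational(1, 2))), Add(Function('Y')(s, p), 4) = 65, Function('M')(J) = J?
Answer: Add(Rational(81992, 52883), Mul(Rational(3293, 52883), I, Pow(41, Rational(1, 2)))) ≈ Add(1.5504, Mul(0.39872, I))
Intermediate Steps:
Function('Y')(s, p) = 61 (Function('Y')(s, p) = Add(-4, 65) = 61)
Function('j')(d) = Mul(Pow(d, Rational(1, 2)), Add(7, Mul(-2, d))) (Function('j')(d) = Mul(Add(Mul(-2, d), 7), Pow(d, Rational(1, 2))) = Mul(Add(7, Mul(-2, d)), Pow(d, Rational(1, 2))) = Mul(Pow(d, Rational(1, 2)), Add(7, Mul(-2, d))))
Mul(Add(-3724, Function('Y')(44, 53)), Pow(Add(Function('j')(-41), -2216), -1)) = Mul(Add(-3724, 61), Pow(Add(Mul(Pow(-41, Rational(1, 2)), Add(7, Mul(-2, -41))), -2216), -1)) = Mul(-3663, Pow(Add(Mul(Mul(I, Pow(41, Rational(1, 2))), Add(7, 82)), -2216), -1)) = Mul(-3663, Pow(Add(Mul(Mul(I, Pow(41, Rational(1, 2))), 89), -2216), -1)) = Mul(-3663, Pow(Add(Mul(89, I, Pow(41, Rational(1, 2))), -2216), -1)) = Mul(-3663, Pow(Add(-2216, Mul(89, I, Pow(41, Rational(1, 2)))), -1))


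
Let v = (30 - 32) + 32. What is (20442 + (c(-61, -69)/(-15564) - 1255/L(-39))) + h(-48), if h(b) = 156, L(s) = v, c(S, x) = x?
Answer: 319936247/15564 ≈ 20556.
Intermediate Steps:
v = 30 (v = -2 + 32 = 30)
L(s) = 30
(20442 + (c(-61, -69)/(-15564) - 1255/L(-39))) + h(-48) = (20442 + (-69/(-15564) - 1255/30)) + 156 = (20442 + (-69*(-1/15564) - 1255*1/30)) + 156 = (20442 + (23/5188 - 251/6)) + 156 = (20442 - 651025/15564) + 156 = 317508263/15564 + 156 = 319936247/15564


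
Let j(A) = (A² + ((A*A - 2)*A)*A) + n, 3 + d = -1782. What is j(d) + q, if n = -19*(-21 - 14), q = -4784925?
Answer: 10152021780140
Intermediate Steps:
n = 665 (n = -19*(-35) = 665)
d = -1785 (d = -3 - 1782 = -1785)
j(A) = 665 + A² + A²*(-2 + A²) (j(A) = (A² + ((A*A - 2)*A)*A) + 665 = (A² + ((A² - 2)*A)*A) + 665 = (A² + ((-2 + A²)*A)*A) + 665 = (A² + (A*(-2 + A²))*A) + 665 = (A² + A²*(-2 + A²)) + 665 = 665 + A² + A²*(-2 + A²))
j(d) + q = (665 + (-1785)⁴ - 1*(-1785)²) - 4784925 = (665 + 10152029750625 - 1*3186225) - 4784925 = (665 + 10152029750625 - 3186225) - 4784925 = 10152026565065 - 4784925 = 10152021780140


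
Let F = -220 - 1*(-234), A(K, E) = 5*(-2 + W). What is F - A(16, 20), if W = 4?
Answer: 4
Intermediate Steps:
A(K, E) = 10 (A(K, E) = 5*(-2 + 4) = 5*2 = 10)
F = 14 (F = -220 + 234 = 14)
F - A(16, 20) = 14 - 1*10 = 14 - 10 = 4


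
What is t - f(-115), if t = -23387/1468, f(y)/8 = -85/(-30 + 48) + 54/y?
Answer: 38900839/1519380 ≈ 25.603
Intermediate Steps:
f(y) = -340/9 + 432/y (f(y) = 8*(-85/(-30 + 48) + 54/y) = 8*(-85/18 + 54/y) = -340/9 + 432/y)
t = -23387/1468 (t = -23387*1/1468 = -23387/1468 ≈ -15.931)
t - f(-115) = -23387/1468 - (-340/9 + 432/(-115)) = -23387/1468 - (-340/9 + 432*(-1/115)) = -23387/1468 - (-340/9 - 432/115) = -23387/1468 - 1*(-42988/1035) = -23387/1468 + 42988/1035 = 38900839/1519380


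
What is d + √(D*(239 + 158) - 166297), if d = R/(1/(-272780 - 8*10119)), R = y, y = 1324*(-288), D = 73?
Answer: 134882256384 + 2*I*√34329 ≈ 1.3488e+11 + 370.56*I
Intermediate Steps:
y = -381312
R = -381312
d = 134882256384 (d = -381312/(1/(-272780 - 8*10119)) = -381312/(1/(-272780 - 80952)) = -381312/(1/(-353732)) = -381312/(-1/353732) = -381312*(-353732) = 134882256384)
d + √(D*(239 + 158) - 166297) = 134882256384 + √(73*(239 + 158) - 166297) = 134882256384 + √(73*397 - 166297) = 134882256384 + √(28981 - 166297) = 134882256384 + √(-137316) = 134882256384 + 2*I*√34329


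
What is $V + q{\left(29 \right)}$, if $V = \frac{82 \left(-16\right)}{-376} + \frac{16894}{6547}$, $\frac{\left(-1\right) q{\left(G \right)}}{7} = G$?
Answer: $- \frac{60597201}{307709} \approx -196.93$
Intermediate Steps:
$q{\left(G \right)} = - 7 G$
$V = \frac{1867726}{307709}$ ($V = \left(-1312\right) \left(- \frac{1}{376}\right) + 16894 \cdot \frac{1}{6547} = \frac{164}{47} + \frac{16894}{6547} = \frac{1867726}{307709} \approx 6.0698$)
$V + q{\left(29 \right)} = \frac{1867726}{307709} - 203 = - \frac{60597201}{307709}$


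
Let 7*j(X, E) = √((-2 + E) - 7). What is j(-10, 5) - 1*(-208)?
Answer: 208 + 2*I/7 ≈ 208.0 + 0.28571*I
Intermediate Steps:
j(X, E) = √(-9 + E)/7 (j(X, E) = √((-2 + E) - 7)/7 = √(-9 + E)/7)
j(-10, 5) - 1*(-208) = √(-9 + 5)/7 - 1*(-208) = √(-4)/7 + 208 = (2*I)/7 + 208 = 2*I/7 + 208 = 208 + 2*I/7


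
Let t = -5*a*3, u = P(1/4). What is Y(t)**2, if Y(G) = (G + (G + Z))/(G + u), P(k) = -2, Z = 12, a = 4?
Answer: 2916/961 ≈ 3.0343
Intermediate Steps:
u = -2
t = -60 (t = -5*4*3 = -20*3 = -60)
Y(G) = (12 + 2*G)/(-2 + G) (Y(G) = (G + (G + 12))/(G - 2) = (G + (12 + G))/(-2 + G) = (12 + 2*G)/(-2 + G))
Y(t)**2 = (2*(6 - 60)/(-2 - 60))**2 = (2*(-54)/(-62))**2 = (2*(-1/62)*(-54))**2 = (54/31)**2 = 2916/961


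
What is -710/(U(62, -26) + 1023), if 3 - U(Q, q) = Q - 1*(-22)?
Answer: -355/471 ≈ -0.75372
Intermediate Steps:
U(Q, q) = -19 - Q (U(Q, q) = 3 - (Q - 1*(-22)) = 3 - (Q + 22) = 3 - (22 + Q) = 3 + (-22 - Q) = -19 - Q)
-710/(U(62, -26) + 1023) = -710/((-19 - 1*62) + 1023) = -710/((-19 - 62) + 1023) = -710/(-81 + 1023) = -710/942 = -710*1/942 = -355/471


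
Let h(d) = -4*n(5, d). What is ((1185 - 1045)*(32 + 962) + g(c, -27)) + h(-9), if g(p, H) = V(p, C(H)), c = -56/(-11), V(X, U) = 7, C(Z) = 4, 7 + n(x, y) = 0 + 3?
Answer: 139183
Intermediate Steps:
n(x, y) = -4 (n(x, y) = -7 + (0 + 3) = -7 + 3 = -4)
h(d) = 16 (h(d) = -4*(-4) = 16)
c = 56/11 (c = -56*(-1/11) = 56/11 ≈ 5.0909)
g(p, H) = 7
((1185 - 1045)*(32 + 962) + g(c, -27)) + h(-9) = ((1185 - 1045)*(32 + 962) + 7) + 16 = (140*994 + 7) + 16 = (139160 + 7) + 16 = 139167 + 16 = 139183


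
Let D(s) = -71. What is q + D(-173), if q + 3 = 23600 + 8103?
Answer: 31629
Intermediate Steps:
q = 31700 (q = -3 + (23600 + 8103) = -3 + 31703 = 31700)
q + D(-173) = 31700 - 71 = 31629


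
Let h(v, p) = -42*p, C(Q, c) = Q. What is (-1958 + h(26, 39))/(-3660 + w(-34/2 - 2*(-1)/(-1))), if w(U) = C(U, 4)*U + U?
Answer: 1798/1659 ≈ 1.0838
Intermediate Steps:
w(U) = U + U² (w(U) = U*U + U = U² + U = U + U²)
(-1958 + h(26, 39))/(-3660 + w(-34/2 - 2*(-1)/(-1))) = (-1958 - 42*39)/(-3660 + (-34/2 - 2*(-1)/(-1))*(1 + (-34/2 - 2*(-1)/(-1)))) = (-1958 - 1638)/(-3660 + (-34*½ + 2*(-1))*(1 + (-34*½ + 2*(-1)))) = -3596/(-3660 + (-17 - 2)*(1 + (-17 - 2))) = -3596/(-3660 - 19*(1 - 19)) = -3596/(-3660 - 19*(-18)) = -3596/(-3660 + 342) = -3596/(-3318) = -3596*(-1/3318) = 1798/1659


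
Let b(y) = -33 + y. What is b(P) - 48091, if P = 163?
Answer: -47961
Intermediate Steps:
b(P) - 48091 = (-33 + 163) - 48091 = 130 - 48091 = -47961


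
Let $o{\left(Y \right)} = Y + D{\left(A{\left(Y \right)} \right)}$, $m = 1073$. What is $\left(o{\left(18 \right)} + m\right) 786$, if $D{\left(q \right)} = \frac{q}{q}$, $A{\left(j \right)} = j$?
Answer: $858312$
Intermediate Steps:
$D{\left(q \right)} = 1$
$o{\left(Y \right)} = 1 + Y$ ($o{\left(Y \right)} = Y + 1 = 1 + Y$)
$\left(o{\left(18 \right)} + m\right) 786 = \left(\left(1 + 18\right) + 1073\right) 786 = \left(19 + 1073\right) 786 = 1092 \cdot 786 = 858312$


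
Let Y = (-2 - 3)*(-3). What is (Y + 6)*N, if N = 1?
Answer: 21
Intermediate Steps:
Y = 15 (Y = -5*(-3) = 15)
(Y + 6)*N = (15 + 6)*1 = 21*1 = 21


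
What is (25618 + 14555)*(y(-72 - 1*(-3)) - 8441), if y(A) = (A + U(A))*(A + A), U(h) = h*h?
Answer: -26350957101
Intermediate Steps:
U(h) = h²
y(A) = 2*A*(A + A²) (y(A) = (A + A²)*(A + A) = (A + A²)*(2*A) = 2*A*(A + A²))
(25618 + 14555)*(y(-72 - 1*(-3)) - 8441) = (25618 + 14555)*(2*(-72 - 1*(-3))²*(1 + (-72 - 1*(-3))) - 8441) = 40173*(2*(-72 + 3)²*(1 + (-72 + 3)) - 8441) = 40173*(2*(-69)²*(1 - 69) - 8441) = 40173*(2*4761*(-68) - 8441) = 40173*(-647496 - 8441) = 40173*(-655937) = -26350957101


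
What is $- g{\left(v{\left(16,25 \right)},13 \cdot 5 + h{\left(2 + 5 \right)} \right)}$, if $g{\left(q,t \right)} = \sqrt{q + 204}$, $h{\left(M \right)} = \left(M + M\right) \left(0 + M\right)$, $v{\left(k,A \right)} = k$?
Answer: $- 2 \sqrt{55} \approx -14.832$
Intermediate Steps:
$h{\left(M \right)} = 2 M^{2}$ ($h{\left(M \right)} = 2 M M = 2 M^{2}$)
$g{\left(q,t \right)} = \sqrt{204 + q}$
$- g{\left(v{\left(16,25 \right)},13 \cdot 5 + h{\left(2 + 5 \right)} \right)} = - \sqrt{204 + 16} = - \sqrt{220} = - 2 \sqrt{55}$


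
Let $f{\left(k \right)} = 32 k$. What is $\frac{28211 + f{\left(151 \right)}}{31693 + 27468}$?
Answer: $\frac{33043}{59161} \approx 0.55853$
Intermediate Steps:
$\frac{28211 + f{\left(151 \right)}}{31693 + 27468} = \frac{28211 + 32 \cdot 151}{31693 + 27468} = \frac{28211 + 4832}{59161} = 33043 \cdot \frac{1}{59161} = \frac{33043}{59161}$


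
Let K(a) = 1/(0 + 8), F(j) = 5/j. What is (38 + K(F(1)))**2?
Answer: 93025/64 ≈ 1453.5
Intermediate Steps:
K(a) = 1/8
(38 + K(F(1)))**2 = (38 + 1/8)**2 = (305/8)**2 = 93025/64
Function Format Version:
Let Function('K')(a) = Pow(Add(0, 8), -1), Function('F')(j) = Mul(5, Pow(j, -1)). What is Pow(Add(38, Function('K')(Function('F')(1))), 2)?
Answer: Rational(93025, 64) ≈ 1453.5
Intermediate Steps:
Function('K')(a) = Rational(1, 8) (Function('K')(a) = Pow(8, -1) = Rational(1, 8))
Pow(Add(38, Function('K')(Function('F')(1))), 2) = Pow(Add(38, Rational(1, 8)), 2) = Pow(Rational(305, 8), 2) = Rational(93025, 64)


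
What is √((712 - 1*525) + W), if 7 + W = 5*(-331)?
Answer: 5*I*√59 ≈ 38.406*I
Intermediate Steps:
W = -1662 (W = -7 + 5*(-331) = -7 - 1655 = -1662)
√((712 - 1*525) + W) = √((712 - 1*525) - 1662) = √((712 - 525) - 1662) = √(187 - 1662) = √(-1475) = 5*I*√59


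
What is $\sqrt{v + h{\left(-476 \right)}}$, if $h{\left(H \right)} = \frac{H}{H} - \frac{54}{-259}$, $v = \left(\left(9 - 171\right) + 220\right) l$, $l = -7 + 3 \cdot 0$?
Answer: $\frac{3 i \sqrt{3017091}}{259} \approx 20.119 i$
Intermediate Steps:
$l = -7$ ($l = -7 + 0 = -7$)
$v = -406$ ($v = \left(\left(9 - 171\right) + 220\right) \left(-7\right) = \left(-162 + 220\right) \left(-7\right) = 58 \left(-7\right) = -406$)
$h{\left(H \right)} = \frac{313}{259}$ ($h{\left(H \right)} = 1 - - \frac{54}{259} = 1 + \frac{54}{259} = \frac{313}{259}$)
$\sqrt{v + h{\left(-476 \right)}} = \sqrt{-406 + \frac{313}{259}} = \sqrt{- \frac{104841}{259}} = \frac{3 i \sqrt{3017091}}{259}$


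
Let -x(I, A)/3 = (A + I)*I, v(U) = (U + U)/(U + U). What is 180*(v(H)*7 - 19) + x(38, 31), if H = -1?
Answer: -10026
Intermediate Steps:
v(U) = 1 (v(U) = (2*U)/((2*U)) = (2*U)*(1/(2*U)) = 1)
x(I, A) = -3*I*(A + I) (x(I, A) = -3*(A + I)*I = -3*I*(A + I))
180*(v(H)*7 - 19) + x(38, 31) = 180*(1*7 - 19) - 3*38*(31 + 38) = 180*(7 - 19) - 3*38*69 = 180*(-12) - 7866 = -2160 - 7866 = -10026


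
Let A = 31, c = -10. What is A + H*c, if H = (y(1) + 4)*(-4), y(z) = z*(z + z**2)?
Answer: 271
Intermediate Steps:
H = -24 (H = (1**2*(1 + 1) + 4)*(-4) = (1*2 + 4)*(-4) = (2 + 4)*(-4) = 6*(-4) = -24)
A + H*c = 31 - 24*(-10) = 31 + 240 = 271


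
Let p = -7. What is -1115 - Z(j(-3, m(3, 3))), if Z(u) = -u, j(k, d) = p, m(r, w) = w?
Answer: -1122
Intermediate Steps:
j(k, d) = -7
-1115 - Z(j(-3, m(3, 3))) = -1115 - (-1)*(-7) = -1115 - 1*7 = -1115 - 7 = -1122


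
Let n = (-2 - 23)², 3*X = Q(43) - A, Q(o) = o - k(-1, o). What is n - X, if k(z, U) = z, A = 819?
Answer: 2650/3 ≈ 883.33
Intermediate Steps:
Q(o) = 1 + o (Q(o) = o - 1*(-1) = o + 1 = 1 + o)
X = -775/3 (X = ((1 + 43) - 1*819)/3 = (44 - 819)/3 = (⅓)*(-775) = -775/3 ≈ -258.33)
n = 625 (n = (-25)² = 625)
n - X = 625 - 1*(-775/3) = 625 + 775/3 = 2650/3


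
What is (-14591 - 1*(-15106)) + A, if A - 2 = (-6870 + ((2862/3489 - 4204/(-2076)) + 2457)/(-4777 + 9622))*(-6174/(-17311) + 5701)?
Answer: -56648978503311842549/1446421824189 ≈ -3.9165e+7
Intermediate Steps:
A = -56649723410551299884/1446421824189 (A = 2 + (-6870 + ((2862/3489 - 4204/(-2076)) + 2457)/(-4777 + 9622))*(-6174/(-17311) + 5701) = 2 + (-6870 + ((2862*(1/3489) - 4204*(-1/2076)) + 2457)/4845)*(-6174*(-1/17311) + 5701) = 2 + (-6870 + ((954/1163 + 1051/519) + 2457)*(1/4845))*(882/2473 + 5701) = 2 + (-6870 + (1717439/603597 + 2457)*(1/4845))*(14099455/2473) = 2 + (-6870 + (1484755268/603597)*(1/4845))*(14099455/2473) = 2 + (-6870 + 1484755268/2924427465)*(14099455/2473) = 2 - 20089331929282/2924427465*14099455/2473 = 2 - 56649726303394948262/1446421824189 = -56649723410551299884/1446421824189 ≈ -3.9165e+7)
(-14591 - 1*(-15106)) + A = (-14591 - 1*(-15106)) - 56649723410551299884/1446421824189 = (-14591 + 15106) - 56649723410551299884/1446421824189 = 515 - 56649723410551299884/1446421824189 = -56648978503311842549/1446421824189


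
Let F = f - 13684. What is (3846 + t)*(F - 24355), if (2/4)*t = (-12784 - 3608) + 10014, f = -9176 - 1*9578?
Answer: 506025630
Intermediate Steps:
f = -18754 (f = -9176 - 9578 = -18754)
F = -32438 (F = -18754 - 13684 = -32438)
t = -12756 (t = 2*((-12784 - 3608) + 10014) = 2*(-16392 + 10014) = 2*(-6378) = -12756)
(3846 + t)*(F - 24355) = (3846 - 12756)*(-32438 - 24355) = -8910*(-56793) = 506025630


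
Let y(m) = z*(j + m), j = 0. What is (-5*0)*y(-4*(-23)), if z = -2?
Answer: 0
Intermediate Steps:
y(m) = -2*m (y(m) = -2*(0 + m) = -2*m)
(-5*0)*y(-4*(-23)) = (-5*0)*(-(-8)*(-23)) = 0*(-2*92) = 0*(-184) = 0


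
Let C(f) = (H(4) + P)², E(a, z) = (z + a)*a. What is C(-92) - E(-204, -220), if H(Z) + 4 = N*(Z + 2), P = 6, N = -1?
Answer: -86480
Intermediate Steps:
H(Z) = -6 - Z (H(Z) = -4 - (Z + 2) = -4 - (2 + Z) = -4 + (-2 - Z) = -6 - Z)
E(a, z) = a*(a + z) (E(a, z) = (a + z)*a = a*(a + z))
C(f) = 16 (C(f) = ((-6 - 1*4) + 6)² = ((-6 - 4) + 6)² = (-10 + 6)² = (-4)² = 16)
C(-92) - E(-204, -220) = 16 - (-204)*(-204 - 220) = 16 - (-204)*(-424) = 16 - 1*86496 = 16 - 86496 = -86480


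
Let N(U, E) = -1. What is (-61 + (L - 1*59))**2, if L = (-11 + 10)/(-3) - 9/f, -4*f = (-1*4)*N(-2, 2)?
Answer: 110224/9 ≈ 12247.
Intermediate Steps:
f = -1 (f = -(-1*4)*(-1)/4 = -(-1)*(-1) = -1/4*4 = -1)
L = 28/3 (L = (-11 + 10)/(-3) - 9/(-1) = -1*(-1/3) - 9*(-1) = 1/3 + 9 = 28/3 ≈ 9.3333)
(-61 + (L - 1*59))**2 = (-61 + (28/3 - 1*59))**2 = (-61 + (28/3 - 59))**2 = (-61 - 149/3)**2 = (-332/3)**2 = 110224/9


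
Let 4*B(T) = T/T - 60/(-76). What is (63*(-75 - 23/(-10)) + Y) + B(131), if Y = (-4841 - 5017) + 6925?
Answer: -713702/95 ≈ -7512.7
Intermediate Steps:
B(T) = 17/38 (B(T) = (T/T - 60/(-76))/4 = (1 - 60*(-1/76))/4 = (1 + 15/19)/4 = (¼)*(34/19) = 17/38)
Y = -2933 (Y = -9858 + 6925 = -2933)
(63*(-75 - 23/(-10)) + Y) + B(131) = (63*(-75 - 23/(-10)) - 2933) + 17/38 = (63*(-75 - 23*(-⅒)) - 2933) + 17/38 = (63*(-75 + 23/10) - 2933) + 17/38 = (63*(-727/10) - 2933) + 17/38 = (-45801/10 - 2933) + 17/38 = -75131/10 + 17/38 = -713702/95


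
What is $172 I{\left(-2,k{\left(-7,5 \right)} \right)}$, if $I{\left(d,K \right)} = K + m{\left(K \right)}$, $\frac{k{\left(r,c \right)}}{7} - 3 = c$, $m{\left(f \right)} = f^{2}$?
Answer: $549024$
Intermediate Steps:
$k{\left(r,c \right)} = 21 + 7 c$
$I{\left(d,K \right)} = K + K^{2}$
$172 I{\left(-2,k{\left(-7,5 \right)} \right)} = 172 \left(21 + 7 \cdot 5\right) \left(1 + \left(21 + 7 \cdot 5\right)\right) = 172 \left(21 + 35\right) \left(1 + \left(21 + 35\right)\right) = 172 \cdot 56 \left(1 + 56\right) = 172 \cdot 56 \cdot 57 = 172 \cdot 3192 = 549024$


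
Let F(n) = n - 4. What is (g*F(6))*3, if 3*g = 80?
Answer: 160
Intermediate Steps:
g = 80/3 (g = (1/3)*80 = 80/3 ≈ 26.667)
F(n) = -4 + n
(g*F(6))*3 = (80*(-4 + 6)/3)*3 = ((80/3)*2)*3 = (160/3)*3 = 160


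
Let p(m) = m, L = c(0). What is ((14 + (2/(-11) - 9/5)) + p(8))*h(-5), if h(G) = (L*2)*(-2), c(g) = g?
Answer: 0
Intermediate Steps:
L = 0
h(G) = 0 (h(G) = (0*2)*(-2) = 0*(-2) = 0)
((14 + (2/(-11) - 9/5)) + p(8))*h(-5) = ((14 + (2/(-11) - 9/5)) + 8)*0 = ((14 + (2*(-1/11) - 9*1/5)) + 8)*0 = ((14 + (-2/11 - 9/5)) + 8)*0 = ((14 - 109/55) + 8)*0 = (661/55 + 8)*0 = (1101/55)*0 = 0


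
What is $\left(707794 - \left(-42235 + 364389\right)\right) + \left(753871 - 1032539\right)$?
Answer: $106972$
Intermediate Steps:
$\left(707794 - \left(-42235 + 364389\right)\right) + \left(753871 - 1032539\right) = \left(707794 - 322154\right) + \left(753871 - 1032539\right) = \left(707794 - 322154\right) - 278668 = 385640 - 278668 = 106972$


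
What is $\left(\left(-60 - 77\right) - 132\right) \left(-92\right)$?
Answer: $24748$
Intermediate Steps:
$\left(\left(-60 - 77\right) - 132\right) \left(-92\right) = \left(-137 - 132\right) \left(-92\right) = \left(-269\right) \left(-92\right) = 24748$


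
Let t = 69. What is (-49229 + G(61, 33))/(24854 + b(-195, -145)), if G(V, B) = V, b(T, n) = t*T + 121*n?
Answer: 8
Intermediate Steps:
b(T, n) = 69*T + 121*n
(-49229 + G(61, 33))/(24854 + b(-195, -145)) = (-49229 + 61)/(24854 + (69*(-195) + 121*(-145))) = -49168/(24854 + (-13455 - 17545)) = -49168/(24854 - 31000) = -49168/(-6146) = -49168*(-1/6146) = 8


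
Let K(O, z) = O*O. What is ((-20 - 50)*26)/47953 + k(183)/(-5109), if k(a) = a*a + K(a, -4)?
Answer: -1073698138/81663959 ≈ -13.148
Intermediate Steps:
K(O, z) = O**2
k(a) = 2*a**2 (k(a) = a*a + a**2 = a**2 + a**2 = 2*a**2)
((-20 - 50)*26)/47953 + k(183)/(-5109) = ((-20 - 50)*26)/47953 + (2*183**2)/(-5109) = -70*26*(1/47953) + (2*33489)*(-1/5109) = -1820*1/47953 + 66978*(-1/5109) = -1820/47953 - 22326/1703 = -1073698138/81663959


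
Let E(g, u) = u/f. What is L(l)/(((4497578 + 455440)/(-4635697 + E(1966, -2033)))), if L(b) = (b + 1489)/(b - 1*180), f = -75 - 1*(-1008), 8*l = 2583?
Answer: -31346215403165/2640996251271 ≈ -11.869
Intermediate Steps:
l = 2583/8 (l = (⅛)*2583 = 2583/8 ≈ 322.88)
f = 933 (f = -75 + 1008 = 933)
E(g, u) = u/933
L(b) = (1489 + b)/(-180 + b) (L(b) = (1489 + b)/(b - 180) = (1489 + b)/(-180 + b))
L(l)/(((4497578 + 455440)/(-4635697 + E(1966, -2033)))) = ((1489 + 2583/8)/(-180 + 2583/8))/(((4497578 + 455440)/(-4635697 + (1/933)*(-2033)))) = ((14495/8)/(1143/8))/((4953018/(-4635697 - 2033/933))) = ((8/1143)*(14495/8))/((4953018/(-4325107334/933))) = 14495/(1143*((4953018*(-933/4325107334)))) = 14495/(1143*(-2310582897/2162553667)) = (14495/1143)*(-2162553667/2310582897) = -31346215403165/2640996251271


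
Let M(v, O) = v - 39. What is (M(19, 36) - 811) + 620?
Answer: -211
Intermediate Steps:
M(v, O) = -39 + v
(M(19, 36) - 811) + 620 = ((-39 + 19) - 811) + 620 = (-20 - 811) + 620 = -831 + 620 = -211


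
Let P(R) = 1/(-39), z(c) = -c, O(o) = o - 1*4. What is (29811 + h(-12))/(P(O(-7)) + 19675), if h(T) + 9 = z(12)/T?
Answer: 1162317/767324 ≈ 1.5148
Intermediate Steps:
O(o) = -4 + o (O(o) = o - 4 = -4 + o)
P(R) = -1/39
h(T) = -9 - 12/T (h(T) = -9 + (-1*12)/T = -9 - 12/T)
(29811 + h(-12))/(P(O(-7)) + 19675) = (29811 + (-9 - 12/(-12)))/(-1/39 + 19675) = (29811 + (-9 - 12*(-1/12)))/(767324/39) = (29811 + (-9 + 1))*(39/767324) = (29811 - 8)*(39/767324) = 29803*(39/767324) = 1162317/767324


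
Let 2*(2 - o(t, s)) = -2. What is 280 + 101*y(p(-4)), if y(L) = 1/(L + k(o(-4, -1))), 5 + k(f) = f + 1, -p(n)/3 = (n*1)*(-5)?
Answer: 16979/61 ≈ 278.34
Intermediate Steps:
p(n) = 15*n (p(n) = -3*n*1*(-5) = -3*n*(-5) = -(-15)*n = 15*n)
o(t, s) = 3 (o(t, s) = 2 - ½*(-2) = 2 + 1 = 3)
k(f) = -4 + f (k(f) = -5 + (f + 1) = -5 + (1 + f) = -4 + f)
y(L) = 1/(-1 + L) (y(L) = 1/(L + (-4 + 3)) = 1/(L - 1) = 1/(-1 + L))
280 + 101*y(p(-4)) = 280 + 101/(-1 + 15*(-4)) = 280 + 101/(-1 - 60) = 280 + 101/(-61) = 280 + 101*(-1/61) = 280 - 101/61 = 16979/61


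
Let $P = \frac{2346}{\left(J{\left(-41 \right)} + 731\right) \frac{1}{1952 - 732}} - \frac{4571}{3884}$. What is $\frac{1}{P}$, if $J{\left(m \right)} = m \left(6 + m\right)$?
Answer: $\frac{1402124}{1851095549} \approx 0.00075746$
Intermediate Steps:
$P = \frac{1851095549}{1402124}$ ($P = \frac{2346}{\left(- 41 \left(6 - 41\right) + 731\right) \frac{1}{1952 - 732}} - \frac{4571}{3884} = \frac{2346}{\left(\left(-41\right) \left(-35\right) + 731\right) \frac{1}{1220}} - \frac{4571}{3884} = \frac{2346}{\left(1435 + 731\right) \frac{1}{1220}} - \frac{4571}{3884} = \frac{2346}{2166 \cdot \frac{1}{1220}} - \frac{4571}{3884} = \frac{2346}{\frac{1083}{610}} - \frac{4571}{3884} = 2346 \cdot \frac{610}{1083} - \frac{4571}{3884} = \frac{477020}{361} - \frac{4571}{3884} = \frac{1851095549}{1402124} \approx 1320.2$)
$\frac{1}{P} = \frac{1}{\frac{1851095549}{1402124}} = \frac{1402124}{1851095549}$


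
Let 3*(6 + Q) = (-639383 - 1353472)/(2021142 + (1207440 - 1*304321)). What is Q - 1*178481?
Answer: -521943237392/2924261 ≈ -1.7849e+5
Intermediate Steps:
Q = -18209851/2924261 (Q = -6 + ((-639383 - 1353472)/(2021142 + (1207440 - 1*304321)))/3 = -6 + (-1992855/(2021142 + (1207440 - 304321)))/3 = -6 + (-1992855/(2021142 + 903119))/3 = -6 + (-1992855/2924261)/3 = -6 + (-1992855*1/2924261)/3 = -6 + (1/3)*(-1992855/2924261) = -6 - 664285/2924261 = -18209851/2924261 ≈ -6.2272)
Q - 1*178481 = -18209851/2924261 - 1*178481 = -18209851/2924261 - 178481 = -521943237392/2924261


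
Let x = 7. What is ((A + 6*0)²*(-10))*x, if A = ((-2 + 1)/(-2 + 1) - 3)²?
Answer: -1120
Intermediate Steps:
A = 4 (A = (-1/(-1) - 3)² = (-1*(-1) - 3)² = (1 - 3)² = (-2)² = 4)
((A + 6*0)²*(-10))*x = ((4 + 6*0)²*(-10))*7 = ((4 + 0)²*(-10))*7 = (4²*(-10))*7 = (16*(-10))*7 = -160*7 = -1120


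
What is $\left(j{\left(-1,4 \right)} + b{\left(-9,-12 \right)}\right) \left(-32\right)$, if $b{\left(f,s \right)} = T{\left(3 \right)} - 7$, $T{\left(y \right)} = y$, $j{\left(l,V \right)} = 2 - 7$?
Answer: $288$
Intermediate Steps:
$j{\left(l,V \right)} = -5$ ($j{\left(l,V \right)} = 2 - 7 = -5$)
$b{\left(f,s \right)} = -4$ ($b{\left(f,s \right)} = 3 - 7 = -4$)
$\left(j{\left(-1,4 \right)} + b{\left(-9,-12 \right)}\right) \left(-32\right) = \left(-5 - 4\right) \left(-32\right) = \left(-9\right) \left(-32\right) = 288$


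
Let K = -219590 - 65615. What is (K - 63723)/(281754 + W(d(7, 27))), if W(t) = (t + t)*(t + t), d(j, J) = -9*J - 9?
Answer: -174464/267885 ≈ -0.65126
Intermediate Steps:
d(j, J) = -9 - 9*J
W(t) = 4*t² (W(t) = (2*t)*(2*t) = 4*t²)
K = -285205
(K - 63723)/(281754 + W(d(7, 27))) = (-285205 - 63723)/(281754 + 4*(-9 - 9*27)²) = -348928/(281754 + 4*(-9 - 243)²) = -348928/(281754 + 4*(-252)²) = -348928/(281754 + 4*63504) = -348928/(281754 + 254016) = -348928/535770 = -348928*1/535770 = -174464/267885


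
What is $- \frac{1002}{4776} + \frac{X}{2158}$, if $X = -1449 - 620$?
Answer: $- \frac{1003655}{858884} \approx -1.1686$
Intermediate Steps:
$X = -2069$
$- \frac{1002}{4776} + \frac{X}{2158} = - \frac{1002}{4776} - \frac{2069}{2158} = \left(-1002\right) \frac{1}{4776} - \frac{2069}{2158} = - \frac{167}{796} - \frac{2069}{2158} = - \frac{1003655}{858884}$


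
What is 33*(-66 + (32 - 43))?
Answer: -2541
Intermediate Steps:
33*(-66 + (32 - 43)) = 33*(-66 - 11) = 33*(-77) = -2541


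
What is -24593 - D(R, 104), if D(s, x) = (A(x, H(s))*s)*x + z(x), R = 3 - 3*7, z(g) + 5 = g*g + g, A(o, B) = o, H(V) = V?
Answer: 159180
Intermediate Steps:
z(g) = -5 + g + g² (z(g) = -5 + (g*g + g) = -5 + (g² + g) = -5 + (g + g²) = -5 + g + g²)
R = -18 (R = 3 - 21 = -18)
D(s, x) = -5 + x + x² + s*x² (D(s, x) = (x*s)*x + (-5 + x + x²) = (s*x)*x + (-5 + x + x²) = s*x² + (-5 + x + x²) = -5 + x + x² + s*x²)
-24593 - D(R, 104) = -24593 - (-5 + 104 + 104² - 18*104²) = -24593 - (-5 + 104 + 10816 - 18*10816) = -24593 - (-5 + 104 + 10816 - 194688) = -24593 - 1*(-183773) = -24593 + 183773 = 159180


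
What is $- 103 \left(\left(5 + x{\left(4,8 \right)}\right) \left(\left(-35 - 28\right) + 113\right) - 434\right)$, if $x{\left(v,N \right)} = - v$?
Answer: $39552$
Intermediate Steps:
$- 103 \left(\left(5 + x{\left(4,8 \right)}\right) \left(\left(-35 - 28\right) + 113\right) - 434\right) = - 103 \left(\left(5 - 4\right) \left(\left(-35 - 28\right) + 113\right) - 434\right) = - 103 \left(\left(5 - 4\right) \left(-63 + 113\right) - 434\right) = - 103 \left(1 \cdot 50 - 434\right) = - 103 \left(50 - 434\right) = \left(-103\right) \left(-384\right) = 39552$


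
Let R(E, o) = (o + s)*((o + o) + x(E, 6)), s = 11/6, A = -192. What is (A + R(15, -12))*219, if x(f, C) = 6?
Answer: -1971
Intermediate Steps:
s = 11/6 (s = 11*(1/6) = 11/6 ≈ 1.8333)
R(E, o) = (6 + 2*o)*(11/6 + o) (R(E, o) = (o + 11/6)*((o + o) + 6) = (11/6 + o)*(2*o + 6) = (11/6 + o)*(6 + 2*o) = (6 + 2*o)*(11/6 + o))
(A + R(15, -12))*219 = (-192 + (11 + 2*(-12)**2 + (29/3)*(-12)))*219 = (-192 + (11 + 2*144 - 116))*219 = (-192 + (11 + 288 - 116))*219 = (-192 + 183)*219 = -9*219 = -1971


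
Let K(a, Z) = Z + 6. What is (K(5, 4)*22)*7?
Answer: 1540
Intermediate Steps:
K(a, Z) = 6 + Z
(K(5, 4)*22)*7 = ((6 + 4)*22)*7 = (10*22)*7 = 220*7 = 1540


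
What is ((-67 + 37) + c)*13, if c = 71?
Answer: 533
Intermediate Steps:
((-67 + 37) + c)*13 = ((-67 + 37) + 71)*13 = (-30 + 71)*13 = 41*13 = 533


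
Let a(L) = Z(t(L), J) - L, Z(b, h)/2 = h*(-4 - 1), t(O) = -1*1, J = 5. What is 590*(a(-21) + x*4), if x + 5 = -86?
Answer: -231870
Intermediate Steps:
x = -91 (x = -5 - 86 = -91)
t(O) = -1
Z(b, h) = -10*h (Z(b, h) = 2*(h*(-4 - 1)) = 2*(h*(-5)) = 2*(-5*h) = -10*h)
a(L) = -50 - L (a(L) = -10*5 - L = -50 - L)
590*(a(-21) + x*4) = 590*((-50 - 1*(-21)) - 91*4) = 590*((-50 + 21) - 364) = 590*(-29 - 364) = 590*(-393) = -231870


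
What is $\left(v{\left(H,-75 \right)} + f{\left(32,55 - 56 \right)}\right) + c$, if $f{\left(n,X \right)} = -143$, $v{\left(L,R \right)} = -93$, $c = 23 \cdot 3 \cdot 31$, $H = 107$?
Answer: $1903$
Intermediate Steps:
$c = 2139$ ($c = 69 \cdot 31 = 2139$)
$\left(v{\left(H,-75 \right)} + f{\left(32,55 - 56 \right)}\right) + c = \left(-93 - 143\right) + 2139 = -236 + 2139 = 1903$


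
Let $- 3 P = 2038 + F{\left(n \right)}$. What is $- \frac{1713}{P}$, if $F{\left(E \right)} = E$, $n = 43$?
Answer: $\frac{5139}{2081} \approx 2.4695$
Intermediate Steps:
$P = - \frac{2081}{3}$ ($P = - \frac{2038 + 43}{3} = \left(- \frac{1}{3}\right) 2081 = - \frac{2081}{3} \approx -693.67$)
$- \frac{1713}{P} = - \frac{1713}{- \frac{2081}{3}} = \left(-1713\right) \left(- \frac{3}{2081}\right) = \frac{5139}{2081}$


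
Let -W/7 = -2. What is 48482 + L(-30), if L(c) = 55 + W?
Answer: 48551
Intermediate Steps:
W = 14 (W = -7*(-2) = 14)
L(c) = 69 (L(c) = 55 + 14 = 69)
48482 + L(-30) = 48482 + 69 = 48551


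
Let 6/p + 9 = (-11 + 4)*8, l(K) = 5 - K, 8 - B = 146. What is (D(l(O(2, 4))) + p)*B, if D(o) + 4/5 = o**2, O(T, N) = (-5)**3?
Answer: -151584996/65 ≈ -2.3321e+6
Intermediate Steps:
B = -138 (B = 8 - 1*146 = 8 - 146 = -138)
O(T, N) = -125
D(o) = -4/5 + o**2
p = -6/65 (p = 6/(-9 + (-11 + 4)*8) = 6/(-9 - 7*8) = 6/(-9 - 56) = 6/(-65) = 6*(-1/65) = -6/65 ≈ -0.092308)
(D(l(O(2, 4))) + p)*B = ((-4/5 + (5 - 1*(-125))**2) - 6/65)*(-138) = ((-4/5 + (5 + 125)**2) - 6/65)*(-138) = ((-4/5 + 130**2) - 6/65)*(-138) = ((-4/5 + 16900) - 6/65)*(-138) = (84496/5 - 6/65)*(-138) = (1098442/65)*(-138) = -151584996/65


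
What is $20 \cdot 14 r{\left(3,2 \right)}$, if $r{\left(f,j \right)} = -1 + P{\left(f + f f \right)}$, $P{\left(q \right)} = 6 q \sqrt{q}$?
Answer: $-280 + 40320 \sqrt{3} \approx 69556.0$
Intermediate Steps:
$P{\left(q \right)} = 6 q^{\frac{3}{2}}$
$r{\left(f,j \right)} = -1 + 6 \left(f + f^{2}\right)^{\frac{3}{2}}$ ($r{\left(f,j \right)} = -1 + 6 \left(f + f f\right)^{\frac{3}{2}} = -1 + 6 \left(f + f^{2}\right)^{\frac{3}{2}}$)
$20 \cdot 14 r{\left(3,2 \right)} = 20 \cdot 14 \left(-1 + 6 \left(3 \left(1 + 3\right)\right)^{\frac{3}{2}}\right) = 280 \left(-1 + 6 \left(3 \cdot 4\right)^{\frac{3}{2}}\right) = 280 \left(-1 + 6 \cdot 12^{\frac{3}{2}}\right) = 280 \left(-1 + 6 \cdot 24 \sqrt{3}\right) = 280 \left(-1 + 144 \sqrt{3}\right) = -280 + 40320 \sqrt{3}$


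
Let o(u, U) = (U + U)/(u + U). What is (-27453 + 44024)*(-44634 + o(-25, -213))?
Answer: -88012442043/119 ≈ -7.3960e+8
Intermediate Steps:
o(u, U) = 2*U/(U + u) (o(u, U) = (2*U)/(U + u) = 2*U/(U + u))
(-27453 + 44024)*(-44634 + o(-25, -213)) = (-27453 + 44024)*(-44634 + 2*(-213)/(-213 - 25)) = 16571*(-44634 + 2*(-213)/(-238)) = 16571*(-44634 + 2*(-213)*(-1/238)) = 16571*(-44634 + 213/119) = 16571*(-5311233/119) = -88012442043/119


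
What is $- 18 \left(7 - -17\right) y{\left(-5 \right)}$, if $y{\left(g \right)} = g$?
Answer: $2160$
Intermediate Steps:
$- 18 \left(7 - -17\right) y{\left(-5 \right)} = - 18 \left(7 - -17\right) \left(-5\right) = - 18 \left(7 + 17\right) \left(-5\right) = \left(-18\right) 24 \left(-5\right) = \left(-432\right) \left(-5\right) = 2160$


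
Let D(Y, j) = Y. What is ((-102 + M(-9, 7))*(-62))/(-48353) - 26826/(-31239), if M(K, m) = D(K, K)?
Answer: 360710260/503499789 ≈ 0.71641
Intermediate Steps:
M(K, m) = K
((-102 + M(-9, 7))*(-62))/(-48353) - 26826/(-31239) = ((-102 - 9)*(-62))/(-48353) - 26826/(-31239) = -111*(-62)*(-1/48353) - 26826*(-1/31239) = 6882*(-1/48353) + 8942/10413 = -6882/48353 + 8942/10413 = 360710260/503499789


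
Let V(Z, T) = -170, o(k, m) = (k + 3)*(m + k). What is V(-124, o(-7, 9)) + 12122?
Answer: 11952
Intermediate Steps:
o(k, m) = (3 + k)*(k + m)
V(-124, o(-7, 9)) + 12122 = -170 + 12122 = 11952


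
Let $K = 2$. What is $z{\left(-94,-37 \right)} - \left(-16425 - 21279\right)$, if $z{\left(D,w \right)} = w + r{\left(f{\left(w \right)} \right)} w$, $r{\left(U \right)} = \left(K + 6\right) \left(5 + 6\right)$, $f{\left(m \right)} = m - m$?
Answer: $34411$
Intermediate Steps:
$f{\left(m \right)} = 0$
$r{\left(U \right)} = 88$ ($r{\left(U \right)} = \left(2 + 6\right) \left(5 + 6\right) = 8 \cdot 11 = 88$)
$z{\left(D,w \right)} = 89 w$ ($z{\left(D,w \right)} = w + 88 w = 89 w$)
$z{\left(-94,-37 \right)} - \left(-16425 - 21279\right) = 89 \left(-37\right) - \left(-16425 - 21279\right) = -3293 - -37704 = -3293 + 37704 = 34411$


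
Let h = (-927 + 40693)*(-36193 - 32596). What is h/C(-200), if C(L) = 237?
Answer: -2735463374/237 ≈ -1.1542e+7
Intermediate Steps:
h = -2735463374 (h = 39766*(-68789) = -2735463374)
h/C(-200) = -2735463374/237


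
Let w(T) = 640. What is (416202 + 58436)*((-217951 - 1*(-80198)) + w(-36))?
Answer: -65079040094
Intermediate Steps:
(416202 + 58436)*((-217951 - 1*(-80198)) + w(-36)) = (416202 + 58436)*((-217951 - 1*(-80198)) + 640) = 474638*((-217951 + 80198) + 640) = 474638*(-137753 + 640) = 474638*(-137113) = -65079040094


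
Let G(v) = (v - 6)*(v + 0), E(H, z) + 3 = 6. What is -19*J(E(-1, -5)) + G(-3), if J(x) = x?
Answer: -30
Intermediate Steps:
E(H, z) = 3 (E(H, z) = -3 + 6 = 3)
G(v) = v*(-6 + v) (G(v) = (-6 + v)*v = v*(-6 + v))
-19*J(E(-1, -5)) + G(-3) = -19*3 - 3*(-6 - 3) = -57 - 3*(-9) = -57 + 27 = -30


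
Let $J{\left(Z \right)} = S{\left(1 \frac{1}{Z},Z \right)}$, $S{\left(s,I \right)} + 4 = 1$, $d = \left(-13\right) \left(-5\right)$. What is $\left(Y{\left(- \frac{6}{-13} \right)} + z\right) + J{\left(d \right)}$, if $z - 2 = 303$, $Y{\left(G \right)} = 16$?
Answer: $318$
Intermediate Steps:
$d = 65$
$z = 305$ ($z = 2 + 303 = 305$)
$S{\left(s,I \right)} = -3$ ($S{\left(s,I \right)} = -4 + 1 = -3$)
$J{\left(Z \right)} = -3$
$\left(Y{\left(- \frac{6}{-13} \right)} + z\right) + J{\left(d \right)} = \left(16 + 305\right) - 3 = 321 - 3 = 318$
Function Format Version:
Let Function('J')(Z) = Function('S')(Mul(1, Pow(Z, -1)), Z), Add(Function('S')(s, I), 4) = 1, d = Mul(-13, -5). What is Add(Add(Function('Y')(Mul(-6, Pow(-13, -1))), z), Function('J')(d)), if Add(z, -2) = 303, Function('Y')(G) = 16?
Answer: 318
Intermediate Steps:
d = 65
z = 305 (z = Add(2, 303) = 305)
Function('S')(s, I) = -3 (Function('S')(s, I) = Add(-4, 1) = -3)
Function('J')(Z) = -3
Add(Add(Function('Y')(Mul(-6, Pow(-13, -1))), z), Function('J')(d)) = Add(Add(16, 305), -3) = Add(321, -3) = 318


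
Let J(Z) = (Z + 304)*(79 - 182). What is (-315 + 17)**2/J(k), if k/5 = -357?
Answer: 88804/152543 ≈ 0.58216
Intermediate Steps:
k = -1785 (k = 5*(-357) = -1785)
J(Z) = -31312 - 103*Z (J(Z) = (304 + Z)*(-103) = -31312 - 103*Z)
(-315 + 17)**2/J(k) = (-315 + 17)**2/(-31312 - 103*(-1785)) = (-298)**2/(-31312 + 183855) = 88804/152543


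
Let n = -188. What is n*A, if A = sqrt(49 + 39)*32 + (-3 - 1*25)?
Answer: 5264 - 12032*sqrt(22) ≈ -51171.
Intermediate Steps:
A = -28 + 64*sqrt(22) (A = sqrt(88)*32 + (-3 - 25) = (2*sqrt(22))*32 - 28 = 64*sqrt(22) - 28 = -28 + 64*sqrt(22) ≈ 272.19)
n*A = -188*(-28 + 64*sqrt(22)) = 5264 - 12032*sqrt(22)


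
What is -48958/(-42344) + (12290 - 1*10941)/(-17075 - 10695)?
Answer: 325610401/293973220 ≈ 1.1076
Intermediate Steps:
-48958/(-42344) + (12290 - 1*10941)/(-17075 - 10695) = -48958*(-1/42344) + (12290 - 10941)/(-27770) = 24479/21172 + 1349*(-1/27770) = 24479/21172 - 1349/27770 = 325610401/293973220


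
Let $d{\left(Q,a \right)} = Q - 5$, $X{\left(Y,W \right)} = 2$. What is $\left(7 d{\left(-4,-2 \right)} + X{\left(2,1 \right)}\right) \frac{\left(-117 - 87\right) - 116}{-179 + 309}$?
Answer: $\frac{1952}{13} \approx 150.15$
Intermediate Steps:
$d{\left(Q,a \right)} = -5 + Q$
$\left(7 d{\left(-4,-2 \right)} + X{\left(2,1 \right)}\right) \frac{\left(-117 - 87\right) - 116}{-179 + 309} = \left(7 \left(-5 - 4\right) + 2\right) \frac{\left(-117 - 87\right) - 116}{-179 + 309} = \left(7 \left(-9\right) + 2\right) \frac{-204 - 116}{130} = \left(-63 + 2\right) \left(\left(-320\right) \frac{1}{130}\right) = \left(-61\right) \left(- \frac{32}{13}\right) = \frac{1952}{13}$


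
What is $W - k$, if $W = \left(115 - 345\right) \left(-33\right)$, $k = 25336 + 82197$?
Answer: $-99943$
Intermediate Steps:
$k = 107533$
$W = 7590$ ($W = \left(-230\right) \left(-33\right) = 7590$)
$W - k = 7590 - 107533 = -99943$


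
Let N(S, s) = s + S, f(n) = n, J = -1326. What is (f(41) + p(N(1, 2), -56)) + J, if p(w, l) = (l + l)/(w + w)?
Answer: -3911/3 ≈ -1303.7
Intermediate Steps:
N(S, s) = S + s
p(w, l) = l/w (p(w, l) = (2*l)/((2*w)) = (2*l)*(1/(2*w)) = l/w)
(f(41) + p(N(1, 2), -56)) + J = (41 - 56/(1 + 2)) - 1326 = (41 - 56/3) - 1326 = 67/3 - 1326 = -3911/3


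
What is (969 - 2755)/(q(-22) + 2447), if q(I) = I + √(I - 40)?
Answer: -92150/125121 + 38*I*√62/125121 ≈ -0.73649 + 0.0023914*I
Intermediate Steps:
q(I) = I + √(-40 + I)
(969 - 2755)/(q(-22) + 2447) = (969 - 2755)/((-22 + √(-40 - 22)) + 2447) = -1786/((-22 + √(-62)) + 2447) = -1786/((-22 + I*√62) + 2447) = -1786/(2425 + I*√62)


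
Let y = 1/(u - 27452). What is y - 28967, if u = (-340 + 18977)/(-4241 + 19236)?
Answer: -11923515406596/411624103 ≈ -28967.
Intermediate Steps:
u = 18637/14995 ≈ 1.2429
y = -14995/411624103 (y = 1/(18637/14995 - 27452) = 1/(-411624103/14995) = -14995/411624103 ≈ -3.6429e-5)
y - 28967 = -14995/411624103 - 28967 = -11923515406596/411624103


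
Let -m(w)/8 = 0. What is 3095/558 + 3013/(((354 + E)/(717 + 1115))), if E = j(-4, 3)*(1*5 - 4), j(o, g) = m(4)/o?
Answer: 513525493/32922 ≈ 15598.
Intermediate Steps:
m(w) = 0 (m(w) = -8*0 = 0)
j(o, g) = 0 (j(o, g) = 0/o = 0)
E = 0 (E = 0*(1*5 - 4) = 0*(5 - 4) = 0*1 = 0)
3095/558 + 3013/(((354 + E)/(717 + 1115))) = 3095/558 + 3013/(((354 + 0)/(717 + 1115))) = 3095*(1/558) + 3013/((354/1832)) = 3095/558 + 3013/((354*(1/1832))) = 3095/558 + 3013/(177/916) = 3095/558 + 3013*(916/177) = 3095/558 + 2759908/177 = 513525493/32922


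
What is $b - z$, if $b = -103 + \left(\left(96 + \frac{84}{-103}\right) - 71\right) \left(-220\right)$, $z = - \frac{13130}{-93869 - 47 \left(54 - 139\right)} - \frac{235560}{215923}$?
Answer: $- \frac{5419394830994104}{999401980653} \approx -5422.6$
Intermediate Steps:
$z = - \frac{9167825225}{9702931851}$ ($z = - \frac{13130}{-93869 - 47 \left(-85\right)} - \frac{235560}{215923} = - \frac{13130}{-93869 - -3995} - \frac{235560}{215923} = - \frac{13130}{-93869 + 3995} - \frac{235560}{215923} = - \frac{13130}{-89874} - \frac{235560}{215923} = \left(-13130\right) \left(- \frac{1}{89874}\right) - \frac{235560}{215923} = \frac{6565}{44937} - \frac{235560}{215923} = - \frac{9167825225}{9702931851} \approx -0.94485$)
$b = - \frac{558629}{103}$ ($b = -103 + \left(\left(96 + 84 \left(- \frac{1}{103}\right)\right) - 71\right) \left(-220\right) = -103 + \left(\left(96 - \frac{84}{103}\right) - 71\right) \left(-220\right) = -103 + \left(\frac{9804}{103} - 71\right) \left(-220\right) = -103 + \frac{2491}{103} \left(-220\right) = -103 - \frac{548020}{103} = - \frac{558629}{103} \approx -5423.6$)
$b - z = - \frac{558629}{103} - - \frac{9167825225}{9702931851} = - \frac{558629}{103} + \frac{9167825225}{9702931851} = - \frac{5419394830994104}{999401980653}$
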